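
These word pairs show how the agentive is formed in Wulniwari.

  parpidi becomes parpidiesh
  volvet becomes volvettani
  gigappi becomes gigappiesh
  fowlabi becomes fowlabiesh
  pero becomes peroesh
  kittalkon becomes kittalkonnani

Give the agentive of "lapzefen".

lapzefennani

pero and kittalkon both have last vowel 'o' yet inflect differently (peroesh, kittalkonnani), so the last vowel is not what conditions the rule; whether the stem ends in a vowel or a consonant is.
"lapzefen" ends in a consonant. The stems ending in a consonant (kittalkon → kittalkonnani, volvet → volvettani) double the final consonant and add -ani.
So lapzefen → lapzefennani.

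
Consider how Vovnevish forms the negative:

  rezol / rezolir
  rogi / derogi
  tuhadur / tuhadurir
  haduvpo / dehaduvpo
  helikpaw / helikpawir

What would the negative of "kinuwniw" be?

haduvpo and rezol both have last vowel 'o' yet inflect differently (dehaduvpo, rezolir), so the last vowel is not what conditions the rule; whether the stem ends in a vowel or a consonant is.
"kinuwniw" ends in a consonant. The stems ending in a consonant (rezol → rezolir, tuhadur → tuhadurir, helikpaw → helikpawir) add -ir.
So kinuwniw → kinuwniwir.

kinuwniwir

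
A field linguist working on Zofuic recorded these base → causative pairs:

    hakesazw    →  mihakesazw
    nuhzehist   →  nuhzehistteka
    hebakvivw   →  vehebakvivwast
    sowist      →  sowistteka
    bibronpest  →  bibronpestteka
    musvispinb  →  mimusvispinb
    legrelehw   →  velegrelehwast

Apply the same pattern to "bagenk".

mibagenk

legrelehw and hakesazw both end in -w yet inflect differently (velegrelehwast, mihakesazw), so the final letter is not what conditions the rule; the second-to-last letter is.
"bagenk" has second-to-last letter 'n'. The one such stem in the data (musvispinb → mimusvispinb) adds the prefix mi-, so the same rule applies.
The other patterns: stems whose second-to-last letter is 's' double the final consonant and add -eka; stems whose second-to-last letter is 'h' or 'v' add ve- … -ast around the stem.
So bagenk → mibagenk.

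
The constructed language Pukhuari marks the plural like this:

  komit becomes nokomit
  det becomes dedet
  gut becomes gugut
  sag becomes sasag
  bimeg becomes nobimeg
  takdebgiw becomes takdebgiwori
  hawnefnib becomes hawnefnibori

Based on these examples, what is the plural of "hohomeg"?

sag and bimeg both end in -g yet inflect differently (sasag, nobimeg), so the final letter is not what conditions the rule; the number of vowels is.
"hohomeg" has 3 vowels. The stems with 3 vowels (takdebgiw → takdebgiwori, hawnefnib → hawnefnibori) add -ori.
So hohomeg → hohomegori.

hohomegori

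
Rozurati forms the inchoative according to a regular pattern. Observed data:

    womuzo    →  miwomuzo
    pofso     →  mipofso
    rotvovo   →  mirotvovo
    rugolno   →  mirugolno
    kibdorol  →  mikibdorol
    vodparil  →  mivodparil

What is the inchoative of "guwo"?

miguwo

Every pair shown (womuzo → miwomuzo, pofso → mipofso, rotvovo → mirotvovo, …) follows the same rule: add the prefix mi-.
So guwo → miguwo.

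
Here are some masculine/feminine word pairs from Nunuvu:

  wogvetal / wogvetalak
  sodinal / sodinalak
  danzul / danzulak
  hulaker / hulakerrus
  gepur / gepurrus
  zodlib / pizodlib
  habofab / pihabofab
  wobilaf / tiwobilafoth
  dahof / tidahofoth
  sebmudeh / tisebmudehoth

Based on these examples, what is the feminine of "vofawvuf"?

"vofawvuf" ends in -f. The stems ending in -f (wobilaf → tiwobilafoth, dahof → tidahofoth) add ti- … -oth around the stem.
The other patterns: stems ending in -l add -ak; stems ending in -r double the final consonant and add -us; stems ending in -b add the prefix pi-.
So vofawvuf → tivofawvufoth.

tivofawvufoth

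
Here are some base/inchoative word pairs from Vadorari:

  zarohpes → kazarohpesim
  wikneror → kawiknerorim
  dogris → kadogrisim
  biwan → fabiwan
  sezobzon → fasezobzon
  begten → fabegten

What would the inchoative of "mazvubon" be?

famazvubon

begten and zarohpes both have last vowel 'e' yet inflect differently (fabegten, kazarohpesim), so the last vowel is not what conditions the rule; the final letter is.
"mazvubon" ends in -n. The stems ending in -n (sezobzon → fasezobzon, biwan → fabiwan, begten → fabegten) add the prefix fa-.
So mazvubon → famazvubon.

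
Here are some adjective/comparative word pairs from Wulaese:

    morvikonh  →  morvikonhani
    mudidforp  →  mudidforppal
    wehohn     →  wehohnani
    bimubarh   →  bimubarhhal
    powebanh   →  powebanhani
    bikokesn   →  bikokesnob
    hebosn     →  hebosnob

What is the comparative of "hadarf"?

hadarffal

bimubarh and morvikonh both end in -h yet inflect differently (bimubarhhal, morvikonhani), so the final letter is not what conditions the rule; the second-to-last letter is.
"hadarf" has second-to-last letter 'r'. The stems whose second-to-last letter is 'r' (bimubarh → bimubarhhal, mudidforp → mudidforppal) double the final consonant and add -al.
So hadarf → hadarffal.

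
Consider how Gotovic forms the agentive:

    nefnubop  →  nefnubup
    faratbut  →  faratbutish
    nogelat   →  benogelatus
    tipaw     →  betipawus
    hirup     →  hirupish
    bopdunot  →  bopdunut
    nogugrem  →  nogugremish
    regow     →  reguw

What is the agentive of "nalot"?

nalut

"nalot" has last vowel 'o'. The stems whose last vowel is 'o' (nefnubop → nefnubup, bopdunot → bopdunut, regow → reguw) change the last vowel to 'u'.
The other patterns: stems whose last vowel is 'e' or 'u' add -ish; stems whose last vowel is 'a' add be- … -us around the stem.
So nalot → nalut.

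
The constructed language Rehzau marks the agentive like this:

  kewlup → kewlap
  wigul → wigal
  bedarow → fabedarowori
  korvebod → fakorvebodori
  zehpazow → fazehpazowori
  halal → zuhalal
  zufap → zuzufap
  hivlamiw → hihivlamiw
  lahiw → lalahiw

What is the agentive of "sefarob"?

wigul and halal both end in -l yet inflect differently (wigal, zuhalal), so the final letter is not what conditions the rule; the last vowel is.
"sefarob" has last vowel 'o'. The stems whose last vowel is 'o' (bedarow → fabedarowori, korvebod → fakorvebodori, zehpazow → fazehpazowori) add fa- … -ori around the stem.
The other patterns: stems whose last vowel is 'u' change the last vowel to 'a'; stems whose last vowel is 'a' add the prefix zu-; stems whose last vowel is 'i' repeat the first consonant+vowel as a prefix.
So sefarob → fasefarobori.

fasefarobori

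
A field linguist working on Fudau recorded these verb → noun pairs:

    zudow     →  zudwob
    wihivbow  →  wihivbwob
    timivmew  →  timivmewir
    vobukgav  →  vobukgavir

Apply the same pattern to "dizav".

dizavir

zudow and timivmew both end in -w yet inflect differently (zudwob, timivmewir), so the final letter is not what conditions the rule; the last vowel is.
"dizav" has last vowel 'a'. The one such stem in the data (vobukgav → vobukgavir) adds -ir, so the same rule applies.
The other pattern: stems whose last vowel is 'o' delete the last vowel and add -ob.
So dizav → dizavir.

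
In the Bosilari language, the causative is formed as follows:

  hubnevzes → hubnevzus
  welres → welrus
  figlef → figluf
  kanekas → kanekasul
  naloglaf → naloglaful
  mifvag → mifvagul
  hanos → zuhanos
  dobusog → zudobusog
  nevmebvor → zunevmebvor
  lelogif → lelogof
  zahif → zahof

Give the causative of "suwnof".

"suwnof" has last vowel 'o'. The stems whose last vowel is 'o' (hanos → zuhanos, dobusog → zudobusog, nevmebvor → zunevmebvor) add the prefix zu-.
The other patterns: stems whose last vowel is 'e' change the last vowel to 'u'; stems whose last vowel is 'a' add -ul; stems whose last vowel is 'i' change the last vowel to 'o'.
So suwnof → zusuwnof.

zusuwnof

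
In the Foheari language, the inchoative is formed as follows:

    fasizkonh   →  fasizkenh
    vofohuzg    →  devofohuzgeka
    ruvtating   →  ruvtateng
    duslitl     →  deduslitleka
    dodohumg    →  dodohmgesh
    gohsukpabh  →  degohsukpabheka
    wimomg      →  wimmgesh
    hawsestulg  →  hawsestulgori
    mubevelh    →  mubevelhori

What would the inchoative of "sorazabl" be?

wimomg and ruvtating both end in -g yet inflect differently (wimmgesh, ruvtateng), so the final letter is not what conditions the rule; the second-to-last letter is.
"sorazabl" has second-to-last letter 'b'. The one such stem in the data (gohsukpabh → degohsukpabheka) adds de- … -eka around the stem, so the same rule applies.
The other patterns: stems whose second-to-last letter is 'm' delete the last vowel and add -esh; stems whose second-to-last letter is 'n' change the last vowel to 'e'; stems whose second-to-last letter is 'l' add -ori.
So sorazabl → desorazableka.

desorazableka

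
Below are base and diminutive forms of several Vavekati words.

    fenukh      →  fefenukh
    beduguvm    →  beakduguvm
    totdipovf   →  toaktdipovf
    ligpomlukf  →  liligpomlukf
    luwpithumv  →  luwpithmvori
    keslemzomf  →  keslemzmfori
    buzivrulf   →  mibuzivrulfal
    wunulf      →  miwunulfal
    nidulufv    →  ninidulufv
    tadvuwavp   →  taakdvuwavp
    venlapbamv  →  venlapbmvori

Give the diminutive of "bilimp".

totdipovf and ligpomlukf both end in -f yet inflect differently (toaktdipovf, liligpomlukf), so the final letter is not what conditions the rule; the second-to-last letter is.
"bilimp" has second-to-last letter 'm'. The stems whose second-to-last letter is 'm' (luwpithumv → luwpithmvori, venlapbamv → venlapbmvori, keslemzomf → keslemzmfori) delete the last vowel and add -ori.
The other patterns: stems whose second-to-last letter is 'v' insert -ak- after the first vowel; stems whose second-to-last letter is 'f' or 'k' repeat the first consonant+vowel as a prefix; stems whose second-to-last letter is 'l' add mi- … -al around the stem.
So bilimp → bilmpori.

bilmpori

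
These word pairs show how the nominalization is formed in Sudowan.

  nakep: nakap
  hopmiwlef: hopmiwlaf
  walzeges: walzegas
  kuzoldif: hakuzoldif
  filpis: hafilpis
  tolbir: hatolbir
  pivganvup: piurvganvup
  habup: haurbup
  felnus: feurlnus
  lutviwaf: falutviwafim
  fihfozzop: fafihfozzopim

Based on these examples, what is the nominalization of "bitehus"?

"bitehus" has last vowel 'u'. The stems whose last vowel is 'u' (pivganvup → piurvganvup, habup → haurbup, felnus → feurlnus) insert -ur- after the first vowel.
So bitehus → biurtehus.

biurtehus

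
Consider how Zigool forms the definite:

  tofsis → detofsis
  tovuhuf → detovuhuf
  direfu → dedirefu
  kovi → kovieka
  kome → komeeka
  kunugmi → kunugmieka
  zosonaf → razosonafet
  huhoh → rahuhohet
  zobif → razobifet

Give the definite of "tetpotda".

detetpotda

tovuhuf and zosonaf both end in -f yet inflect differently (detovuhuf, razosonafet), so the final letter is not what conditions the rule; the first letter is.
"tetpotda" begins with t-. The stems beginning with t- (tofsis → detofsis, tovuhuf → detovuhuf) add the prefix de-.
The other patterns: stems beginning with k- add -eka; stems beginning with h- or z- add ra- … -et around the stem.
So tetpotda → detetpotda.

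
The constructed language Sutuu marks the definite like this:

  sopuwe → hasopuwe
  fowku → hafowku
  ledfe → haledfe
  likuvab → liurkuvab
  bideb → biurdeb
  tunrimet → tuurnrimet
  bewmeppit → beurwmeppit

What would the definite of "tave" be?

sopuwe and bideb both have last vowel 'e' yet inflect differently (hasopuwe, biurdeb), so the last vowel is not what conditions the rule; whether the stem ends in a vowel or a consonant is.
"tave" ends in a vowel. The stems ending in a vowel (sopuwe → hasopuwe, fowku → hafowku, ledfe → haledfe) add the prefix ha-.
The other pattern: stems ending in a consonant insert -ur- after the first vowel.
So tave → hatave.

hatave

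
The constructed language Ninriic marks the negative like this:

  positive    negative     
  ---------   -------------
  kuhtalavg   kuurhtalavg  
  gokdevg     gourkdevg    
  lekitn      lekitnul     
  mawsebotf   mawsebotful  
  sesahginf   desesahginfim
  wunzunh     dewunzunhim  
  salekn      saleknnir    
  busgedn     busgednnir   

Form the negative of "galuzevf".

"galuzevf" has second-to-last letter 'v'. The stems whose second-to-last letter is 'v' (kuhtalavg → kuurhtalavg, gokdevg → gourkdevg) insert -ur- after the first vowel.
So galuzevf → gaurluzevf.

gaurluzevf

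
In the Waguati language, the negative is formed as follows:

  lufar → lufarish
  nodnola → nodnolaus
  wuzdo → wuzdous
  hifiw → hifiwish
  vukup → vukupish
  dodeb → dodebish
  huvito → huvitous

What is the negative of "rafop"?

"rafop" ends in a consonant. The stems ending in a consonant (dodeb → dodebish, vukup → vukupish, hifiw → hifiwish) add -ish.
So rafop → rafopish.

rafopish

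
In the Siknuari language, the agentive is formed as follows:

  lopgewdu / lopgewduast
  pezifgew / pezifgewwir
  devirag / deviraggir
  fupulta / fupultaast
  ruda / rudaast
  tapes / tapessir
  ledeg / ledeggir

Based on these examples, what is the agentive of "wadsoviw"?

wadsoviwwir

fupulta and devirag both have last vowel 'a' yet inflect differently (fupultaast, deviraggir), so the last vowel is not what conditions the rule; whether the stem ends in a vowel or a consonant is.
"wadsoviw" ends in a consonant. The stems ending in a consonant (pezifgew → pezifgewwir, tapes → tapessir, devirag → deviraggir) double the final consonant and add -ir.
The other pattern: stems ending in a vowel add -ast.
So wadsoviw → wadsoviwwir.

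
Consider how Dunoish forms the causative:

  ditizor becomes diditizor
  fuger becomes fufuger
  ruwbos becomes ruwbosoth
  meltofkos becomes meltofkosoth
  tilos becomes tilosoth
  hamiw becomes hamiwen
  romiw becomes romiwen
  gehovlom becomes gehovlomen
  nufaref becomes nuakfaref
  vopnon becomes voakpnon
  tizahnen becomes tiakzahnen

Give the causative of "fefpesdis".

fefpesdisoth

ditizor and ruwbos both have last vowel 'o' yet inflect differently (diditizor, ruwbosoth), so the last vowel is not what conditions the rule; the final letter is.
"fefpesdis" ends in -s. The stems ending in -s (ruwbos → ruwbosoth, meltofkos → meltofkosoth, tilos → tilosoth) add -oth.
The other patterns: stems ending in -r repeat the first consonant+vowel as a prefix; stems ending in -m or -w add -en; stems ending in -f or -n insert -ak- after the first vowel.
So fefpesdis → fefpesdisoth.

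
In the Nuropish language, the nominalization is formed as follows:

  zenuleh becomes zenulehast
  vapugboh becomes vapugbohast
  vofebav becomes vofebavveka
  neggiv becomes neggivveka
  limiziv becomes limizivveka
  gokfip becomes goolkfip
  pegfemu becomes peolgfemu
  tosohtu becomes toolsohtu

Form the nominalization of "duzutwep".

duolzutwep

neggiv and gokfip both have last vowel 'i' yet inflect differently (neggivveka, goolkfip), so the last vowel is not what conditions the rule; the final letter is.
"duzutwep" ends in -p. The one such stem in the data (gokfip → goolkfip) inserts -ol- after the first vowel (as do pegfemu, tosohtu), so the same rule applies.
The other patterns: stems ending in -h add -ast; stems ending in -v double the final consonant and add -eka.
So duzutwep → duolzutwep.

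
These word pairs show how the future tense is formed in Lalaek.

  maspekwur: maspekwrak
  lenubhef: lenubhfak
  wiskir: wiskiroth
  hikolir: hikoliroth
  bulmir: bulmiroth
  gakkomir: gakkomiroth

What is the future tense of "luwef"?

luwfak

bulmir and maspekwur both end in -r yet inflect differently (bulmiroth, maspekwrak), so the final letter is not what conditions the rule; the last vowel is.
"luwef" has last vowel 'e'. The one such stem in the data (lenubhef → lenubhfak) deletes the last vowel and adds -ak (as does maspekwur), so the same rule applies.
So luwef → luwfak.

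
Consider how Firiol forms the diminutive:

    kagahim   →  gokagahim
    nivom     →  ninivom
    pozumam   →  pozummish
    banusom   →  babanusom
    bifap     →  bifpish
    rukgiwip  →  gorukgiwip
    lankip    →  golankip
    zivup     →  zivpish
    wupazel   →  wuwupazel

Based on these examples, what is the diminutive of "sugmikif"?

pozumam and kagahim both end in -m yet inflect differently (pozummish, gokagahim), so the final letter is not what conditions the rule; the last vowel is.
"sugmikif" has last vowel 'i'. The stems whose last vowel is 'i' (kagahim → gokagahim, lankip → golankip, rukgiwip → gorukgiwip) add the prefix go-.
The other patterns: stems whose last vowel is 'a' or 'u' delete the last vowel and add -ish; stems whose last vowel is 'e' or 'o' repeat the first consonant+vowel as a prefix.
So sugmikif → gosugmikif.

gosugmikif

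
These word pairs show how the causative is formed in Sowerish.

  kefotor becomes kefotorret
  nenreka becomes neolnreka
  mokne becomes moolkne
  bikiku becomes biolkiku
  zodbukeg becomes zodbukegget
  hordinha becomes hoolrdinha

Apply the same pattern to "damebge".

zodbukeg and mokne both have last vowel 'e' yet inflect differently (zodbukegget, moolkne), so the last vowel is not what conditions the rule; whether the stem ends in a vowel or a consonant is.
"damebge" ends in a vowel. The stems ending in a vowel (bikiku → biolkiku, mokne → moolkne, nenreka → neolnreka) insert -ol- after the first vowel.
The other pattern: stems ending in a consonant double the final consonant and add -et.
So damebge → daolmebge.

daolmebge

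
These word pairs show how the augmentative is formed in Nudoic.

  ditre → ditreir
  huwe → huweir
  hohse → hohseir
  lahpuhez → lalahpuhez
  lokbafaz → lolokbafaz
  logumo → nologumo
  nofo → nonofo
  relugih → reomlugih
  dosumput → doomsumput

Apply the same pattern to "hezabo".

ditre and lahpuhez both have last vowel 'e' yet inflect differently (ditreir, lalahpuhez), so the last vowel is not what conditions the rule; the final letter is.
"hezabo" ends in -o. The stems ending in -o (logumo → nologumo, nofo → nonofo) add the prefix no-.
The other patterns: stems ending in -e add -ir; stems ending in -z repeat the first consonant+vowel as a prefix; stems ending in -h or -t insert -om- after the first vowel.
So hezabo → nohezabo.

nohezabo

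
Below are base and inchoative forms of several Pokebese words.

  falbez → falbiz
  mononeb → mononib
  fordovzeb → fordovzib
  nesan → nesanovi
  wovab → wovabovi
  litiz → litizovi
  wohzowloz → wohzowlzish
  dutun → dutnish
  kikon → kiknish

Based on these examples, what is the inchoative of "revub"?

mononeb and wovab both end in -b yet inflect differently (mononib, wovabovi), so the final letter is not what conditions the rule; the last vowel is.
"revub" has last vowel 'u'. The one such stem in the data (dutun → dutnish) deletes the last vowel and adds -ish (as do wohzowloz, kikon), so the same rule applies.
So revub → revbish.

revbish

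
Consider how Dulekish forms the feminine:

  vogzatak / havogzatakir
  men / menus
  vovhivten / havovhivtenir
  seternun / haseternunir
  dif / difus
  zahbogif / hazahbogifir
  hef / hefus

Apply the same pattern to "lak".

lakus

men and vovhivten both end in -n yet inflect differently (menus, havovhivtenir), so the final letter is not what conditions the rule; the number of vowels is.
"lak" has 1 vowel. The stems with 1 vowel (dif → difus, men → menus, hef → hefus) add -us.
So lak → lakus.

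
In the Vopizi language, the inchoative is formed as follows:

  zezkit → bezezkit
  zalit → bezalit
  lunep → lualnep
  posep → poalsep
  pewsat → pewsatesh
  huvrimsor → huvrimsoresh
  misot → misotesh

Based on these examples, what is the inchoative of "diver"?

"diver" has last vowel 'e'. The stems whose last vowel is 'e' (lunep → lualnep, posep → poalsep) insert -al- after the first vowel.
The other patterns: stems whose last vowel is 'i' add the prefix be-; stems whose last vowel is 'a' or 'o' add -esh.
So diver → dialver.

dialver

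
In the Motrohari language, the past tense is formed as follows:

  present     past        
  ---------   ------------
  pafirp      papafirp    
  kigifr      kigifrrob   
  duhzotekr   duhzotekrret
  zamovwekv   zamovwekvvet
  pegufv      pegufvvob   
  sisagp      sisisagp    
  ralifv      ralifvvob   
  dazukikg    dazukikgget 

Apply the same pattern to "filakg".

filakgget

"filakg" has second-to-last letter 'k'. The stems whose second-to-last letter is 'k' (dazukikg → dazukikgget, zamovwekv → zamovwekvvet, duhzotekr → duhzotekrret) double the final consonant and add -et.
The other patterns: stems whose second-to-last letter is 'f' double the final consonant and add -ob; stems whose second-to-last letter is 'g' or 'r' repeat the first consonant+vowel as a prefix.
So filakg → filakgget.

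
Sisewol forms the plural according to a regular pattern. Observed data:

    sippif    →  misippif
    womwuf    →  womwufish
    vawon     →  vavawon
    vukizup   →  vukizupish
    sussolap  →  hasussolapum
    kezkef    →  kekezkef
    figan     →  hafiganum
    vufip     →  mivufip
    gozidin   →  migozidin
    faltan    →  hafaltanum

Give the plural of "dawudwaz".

hadawudwazum

"dawudwaz" has last vowel 'a'. The stems whose last vowel is 'a' (sussolap → hasussolapum, figan → hafiganum, faltan → hafaltanum) add ha- … -um around the stem.
So dawudwaz → hadawudwazum.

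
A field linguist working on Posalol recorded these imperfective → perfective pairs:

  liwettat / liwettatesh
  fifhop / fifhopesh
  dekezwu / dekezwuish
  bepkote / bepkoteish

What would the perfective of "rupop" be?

"rupop" ends in a consonant. The stems ending in a consonant (liwettat → liwettatesh, fifhop → fifhopesh) add -esh.
The other pattern: stems ending in a vowel add -ish.
So rupop → rupopesh.

rupopesh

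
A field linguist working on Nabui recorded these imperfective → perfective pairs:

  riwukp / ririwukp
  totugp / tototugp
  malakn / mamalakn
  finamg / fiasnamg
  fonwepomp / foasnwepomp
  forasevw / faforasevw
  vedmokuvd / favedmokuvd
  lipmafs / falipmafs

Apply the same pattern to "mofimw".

"mofimw" has second-to-last letter 'm'. The stems whose second-to-last letter is 'm' (finamg → fiasnamg, fonwepomp → foasnwepomp) insert -as- after the first vowel.
So mofimw → moasfimw.

moasfimw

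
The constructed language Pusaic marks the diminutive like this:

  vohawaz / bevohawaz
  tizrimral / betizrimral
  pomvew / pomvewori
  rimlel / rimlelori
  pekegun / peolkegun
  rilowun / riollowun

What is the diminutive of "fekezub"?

tizrimral and rimlel both end in -l yet inflect differently (betizrimral, rimlelori), so the final letter is not what conditions the rule; the last vowel is.
"fekezub" has last vowel 'u'. The stems whose last vowel is 'u' (pekegun → peolkegun, rilowun → riollowun) insert -ol- after the first vowel.
So fekezub → feolkezub.

feolkezub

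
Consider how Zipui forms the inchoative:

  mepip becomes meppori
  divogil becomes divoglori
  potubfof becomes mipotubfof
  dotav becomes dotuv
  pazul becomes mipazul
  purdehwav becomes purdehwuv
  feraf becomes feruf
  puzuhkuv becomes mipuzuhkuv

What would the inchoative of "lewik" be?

lewkori

feraf and potubfof both end in -f yet inflect differently (feruf, mipotubfof), so the final letter is not what conditions the rule; the last vowel is.
"lewik" has last vowel 'i'. The stems whose last vowel is 'i' (mepip → meppori, divogil → divoglori) delete the last vowel and add -ori.
So lewik → lewkori.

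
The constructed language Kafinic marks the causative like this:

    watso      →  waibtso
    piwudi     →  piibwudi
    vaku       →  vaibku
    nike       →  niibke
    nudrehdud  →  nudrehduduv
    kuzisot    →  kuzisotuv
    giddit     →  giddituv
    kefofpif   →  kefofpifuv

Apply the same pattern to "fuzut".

fuzutuv

vaku and nudrehdud both have last vowel 'u' yet inflect differently (vaibku, nudrehduduv), so the last vowel is not what conditions the rule; whether the stem ends in a vowel or a consonant is.
"fuzut" ends in a consonant. The stems ending in a consonant (nudrehdud → nudrehduduv, kuzisot → kuzisotuv, giddit → giddituv) add -uv.
So fuzut → fuzutuv.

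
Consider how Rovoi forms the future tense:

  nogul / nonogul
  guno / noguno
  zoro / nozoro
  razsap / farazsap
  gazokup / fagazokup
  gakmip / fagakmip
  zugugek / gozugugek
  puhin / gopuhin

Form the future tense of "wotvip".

fawotvip

nogul and gazokup both have last vowel 'u' yet inflect differently (nonogul, fagazokup), so the last vowel is not what conditions the rule; the final letter is.
"wotvip" ends in -p. The stems ending in -p (razsap → farazsap, gazokup → fagazokup, gakmip → fagakmip) add the prefix fa-.
So wotvip → fawotvip.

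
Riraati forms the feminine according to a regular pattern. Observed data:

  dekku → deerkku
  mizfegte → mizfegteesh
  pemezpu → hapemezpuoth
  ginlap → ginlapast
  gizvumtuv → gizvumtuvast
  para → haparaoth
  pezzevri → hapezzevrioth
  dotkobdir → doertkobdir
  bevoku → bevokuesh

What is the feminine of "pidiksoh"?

pemezpu and dekku both end in -u yet inflect differently (hapemezpuoth, deerkku), so the final letter is not what conditions the rule; the first letter is.
"pidiksoh" begins with p-. The stems beginning with p- (pezzevri → hapezzevrioth, pemezpu → hapemezpuoth, para → haparaoth) add ha- … -oth around the stem.
So pidiksoh → hapidiksohoth.

hapidiksohoth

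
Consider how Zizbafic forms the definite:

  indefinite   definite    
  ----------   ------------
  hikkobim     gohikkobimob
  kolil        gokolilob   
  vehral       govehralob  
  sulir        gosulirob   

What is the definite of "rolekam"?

gorolekamob

Every pair shown (hikkobim → gohikkobimob, kolil → gokolilob, vehral → govehralob, …) follows the same rule: add go- … -ob around the stem.
So rolekam → gorolekamob.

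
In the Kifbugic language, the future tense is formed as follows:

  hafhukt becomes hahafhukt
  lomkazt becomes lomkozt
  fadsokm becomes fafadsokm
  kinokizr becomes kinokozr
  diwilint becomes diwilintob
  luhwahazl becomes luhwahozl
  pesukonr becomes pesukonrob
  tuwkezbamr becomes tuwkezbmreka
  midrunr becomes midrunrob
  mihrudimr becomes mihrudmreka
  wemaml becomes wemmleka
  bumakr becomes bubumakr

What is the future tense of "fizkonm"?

fizkonmob

"fizkonm" has second-to-last letter 'n'. The stems whose second-to-last letter is 'n' (pesukonr → pesukonrob, midrunr → midrunrob, diwilint → diwilintob) add -ob.
The other patterns: stems whose second-to-last letter is 'k' repeat the first consonant+vowel as a prefix; stems whose second-to-last letter is 'z' change the last vowel to 'o'; stems whose second-to-last letter is 'm' delete the last vowel and add -eka.
So fizkonm → fizkonmob.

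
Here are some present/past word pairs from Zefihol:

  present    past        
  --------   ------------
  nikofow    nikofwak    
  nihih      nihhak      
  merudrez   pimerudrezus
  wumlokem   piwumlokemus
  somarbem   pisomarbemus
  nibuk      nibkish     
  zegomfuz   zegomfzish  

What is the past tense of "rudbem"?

pirudbemus

merudrez and zegomfuz both end in -z yet inflect differently (pimerudrezus, zegomfzish), so the final letter is not what conditions the rule; the last vowel is.
"rudbem" has last vowel 'e'. The stems whose last vowel is 'e' (merudrez → pimerudrezus, wumlokem → piwumlokemus, somarbem → pisomarbemus) add pi- … -us around the stem.
So rudbem → pirudbemus.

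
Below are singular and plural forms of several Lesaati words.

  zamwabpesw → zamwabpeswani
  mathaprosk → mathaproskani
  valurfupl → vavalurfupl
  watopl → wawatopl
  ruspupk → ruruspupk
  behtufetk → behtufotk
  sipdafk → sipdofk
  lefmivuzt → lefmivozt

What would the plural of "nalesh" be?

naleshani

mathaprosk and ruspupk both end in -k yet inflect differently (mathaproskani, ruruspupk), so the final letter is not what conditions the rule; the second-to-last letter is.
"nalesh" has second-to-last letter 's'. The stems whose second-to-last letter is 's' (zamwabpesw → zamwabpeswani, mathaprosk → mathaproskani) add -ani.
The other patterns: stems whose second-to-last letter is 'p' repeat the first consonant+vowel as a prefix; stems whose second-to-last letter is 'f', 't' or 'z' change the last vowel to 'o'.
So nalesh → naleshani.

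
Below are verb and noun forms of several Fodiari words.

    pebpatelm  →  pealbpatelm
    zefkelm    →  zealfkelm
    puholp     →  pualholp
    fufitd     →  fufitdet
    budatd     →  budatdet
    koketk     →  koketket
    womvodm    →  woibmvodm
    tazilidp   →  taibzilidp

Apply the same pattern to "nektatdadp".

pebpatelm and womvodm both end in -m yet inflect differently (pealbpatelm, woibmvodm), so the final letter is not what conditions the rule; the second-to-last letter is.
"nektatdadp" has second-to-last letter 'd'. The stems whose second-to-last letter is 'd' (womvodm → woibmvodm, tazilidp → taibzilidp) insert -ib- after the first vowel.
The other patterns: stems whose second-to-last letter is 'l' insert -al- after the first vowel; stems whose second-to-last letter is 't' add -et.
So nektatdadp → neibktatdadp.

neibktatdadp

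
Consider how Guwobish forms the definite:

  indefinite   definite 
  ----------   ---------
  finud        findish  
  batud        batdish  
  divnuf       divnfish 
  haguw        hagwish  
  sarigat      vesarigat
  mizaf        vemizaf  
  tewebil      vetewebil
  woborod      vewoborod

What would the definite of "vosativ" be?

vevosativ

"vosativ" has last vowel 'i'. The one such stem in the data (tewebil → vetewebil) adds the prefix ve-, so the same rule applies.
The other pattern: stems whose last vowel is 'u' delete the last vowel and add -ish.
So vosativ → vevosativ.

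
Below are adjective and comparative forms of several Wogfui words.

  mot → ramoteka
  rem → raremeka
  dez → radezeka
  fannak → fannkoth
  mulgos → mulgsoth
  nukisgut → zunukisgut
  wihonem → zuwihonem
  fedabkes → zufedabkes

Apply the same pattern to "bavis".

"bavis" has 2 vowels. The stems with 2 vowels (fannak → fannkoth, mulgos → mulgsoth) delete the last vowel and add -oth.
So bavis → bavsoth.

bavsoth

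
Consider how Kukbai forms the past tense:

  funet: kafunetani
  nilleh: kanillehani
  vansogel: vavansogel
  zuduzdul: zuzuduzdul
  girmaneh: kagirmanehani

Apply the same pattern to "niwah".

kaniwahani

vansogel and nilleh both have last vowel 'e' yet inflect differently (vavansogel, kanillehani), so the last vowel is not what conditions the rule; the final letter is.
"niwah" ends in -h. The stems ending in -h (nilleh → kanillehani, girmaneh → kagirmanehani) add ka- … -ani around the stem.
The other pattern: stems ending in -l repeat the first consonant+vowel as a prefix.
So niwah → kaniwahani.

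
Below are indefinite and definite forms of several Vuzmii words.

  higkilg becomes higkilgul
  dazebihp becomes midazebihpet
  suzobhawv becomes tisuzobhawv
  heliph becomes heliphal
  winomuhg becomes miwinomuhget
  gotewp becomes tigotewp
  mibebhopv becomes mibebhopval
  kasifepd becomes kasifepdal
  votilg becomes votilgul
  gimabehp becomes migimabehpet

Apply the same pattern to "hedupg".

hedupgal

higkilg and winomuhg both end in -g yet inflect differently (higkilgul, miwinomuhget), so the final letter is not what conditions the rule; the second-to-last letter is.
"hedupg" has second-to-last letter 'p'. The stems whose second-to-last letter is 'p' (heliph → heliphal, kasifepd → kasifepdal, mibebhopv → mibebhopval) add -al.
So hedupg → hedupgal.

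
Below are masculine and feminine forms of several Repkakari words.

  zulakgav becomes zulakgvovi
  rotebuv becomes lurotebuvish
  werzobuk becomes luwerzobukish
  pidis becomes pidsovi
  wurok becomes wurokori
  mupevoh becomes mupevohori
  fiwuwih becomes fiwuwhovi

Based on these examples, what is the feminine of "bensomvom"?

bensomvomori

wurok and werzobuk both end in -k yet inflect differently (wurokori, luwerzobukish), so the final letter is not what conditions the rule; the last vowel is.
"bensomvom" has last vowel 'o'. The stems whose last vowel is 'o' (mupevoh → mupevohori, wurok → wurokori) add -ori.
The other patterns: stems whose last vowel is 'u' add lu- … -ish around the stem; stems whose last vowel is 'a' or 'i' delete the last vowel and add -ovi.
So bensomvom → bensomvomori.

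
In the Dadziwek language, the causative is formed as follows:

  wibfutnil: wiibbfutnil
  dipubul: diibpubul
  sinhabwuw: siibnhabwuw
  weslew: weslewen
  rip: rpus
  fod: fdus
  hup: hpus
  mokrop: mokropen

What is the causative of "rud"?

rip and mokrop both end in -p yet inflect differently (rpus, mokropen), so the final letter is not what conditions the rule; the number of vowels is.
"rud" has 1 vowel. The stems with 1 vowel (fod → fdus, rip → rpus, hup → hpus) delete the last vowel and add -us.
The other patterns: stems with 2 vowels add -en; stems with 3 vowels insert -ib- after the first vowel.
So rud → rdus.

rdus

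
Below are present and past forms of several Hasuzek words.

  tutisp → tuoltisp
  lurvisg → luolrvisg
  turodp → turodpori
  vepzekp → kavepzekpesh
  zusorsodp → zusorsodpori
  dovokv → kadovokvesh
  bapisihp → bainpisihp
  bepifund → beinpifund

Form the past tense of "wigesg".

wiolgesg

"wigesg" has second-to-last letter 's'. The stems whose second-to-last letter is 's' (lurvisg → luolrvisg, tutisp → tuoltisp) insert -ol- after the first vowel.
So wigesg → wiolgesg.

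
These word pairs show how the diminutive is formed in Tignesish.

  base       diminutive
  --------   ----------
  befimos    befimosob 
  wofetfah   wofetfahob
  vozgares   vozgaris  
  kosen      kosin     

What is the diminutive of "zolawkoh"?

"zolawkoh" has last vowel 'o'. The one such stem in the data (befimos → befimosob) adds -ob, so the same rule applies.
So zolawkoh → zolawkohob.

zolawkohob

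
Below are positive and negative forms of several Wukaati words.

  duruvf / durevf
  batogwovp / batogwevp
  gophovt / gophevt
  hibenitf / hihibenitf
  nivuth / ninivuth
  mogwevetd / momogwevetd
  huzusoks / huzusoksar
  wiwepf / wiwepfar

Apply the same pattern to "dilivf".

duruvf and hibenitf both end in -f yet inflect differently (durevf, hihibenitf), so the final letter is not what conditions the rule; the second-to-last letter is.
"dilivf" has second-to-last letter 'v'. The stems whose second-to-last letter is 'v' (duruvf → durevf, batogwovp → batogwevp, gophovt → gophevt) change the last vowel to 'e'.
The other patterns: stems whose second-to-last letter is 't' repeat the first consonant+vowel as a prefix; stems whose second-to-last letter is 'k' or 'p' add -ar.
So dilivf → dilevf.

dilevf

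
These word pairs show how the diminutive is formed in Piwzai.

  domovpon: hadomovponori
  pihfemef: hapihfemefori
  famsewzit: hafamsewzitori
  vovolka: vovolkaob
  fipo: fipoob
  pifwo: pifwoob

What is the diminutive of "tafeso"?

tafesoob

domovpon and fipo both have last vowel 'o' yet inflect differently (hadomovponori, fipoob), so the last vowel is not what conditions the rule; whether the stem ends in a vowel or a consonant is.
"tafeso" ends in a vowel. The stems ending in a vowel (vovolka → vovolkaob, fipo → fipoob, pifwo → pifwoob) add -ob.
The other pattern: stems ending in a consonant add ha- … -ori around the stem.
So tafeso → tafesoob.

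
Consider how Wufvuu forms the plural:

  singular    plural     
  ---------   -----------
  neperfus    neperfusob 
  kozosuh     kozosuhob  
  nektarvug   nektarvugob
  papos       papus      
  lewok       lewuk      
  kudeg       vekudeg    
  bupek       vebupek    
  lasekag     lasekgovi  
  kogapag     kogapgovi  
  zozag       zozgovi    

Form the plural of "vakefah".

vakefhovi

neperfus and papos both end in -s yet inflect differently (neperfusob, papus), so the final letter is not what conditions the rule; the last vowel is.
"vakefah" has last vowel 'a'. The stems whose last vowel is 'a' (lasekag → lasekgovi, kogapag → kogapgovi, zozag → zozgovi) delete the last vowel and add -ovi.
The other patterns: stems whose last vowel is 'u' add -ob; stems whose last vowel is 'o' change the last vowel to 'u'; stems whose last vowel is 'e' add the prefix ve-.
So vakefah → vakefhovi.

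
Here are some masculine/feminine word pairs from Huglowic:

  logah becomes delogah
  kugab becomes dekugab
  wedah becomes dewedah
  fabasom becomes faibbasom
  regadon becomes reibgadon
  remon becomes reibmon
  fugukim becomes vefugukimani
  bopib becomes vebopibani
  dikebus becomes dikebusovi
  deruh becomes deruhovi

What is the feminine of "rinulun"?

fabasom and fugukim both end in -m yet inflect differently (faibbasom, vefugukimani), so the final letter is not what conditions the rule; the last vowel is.
"rinulun" has last vowel 'u'. The stems whose last vowel is 'u' (dikebus → dikebusovi, deruh → deruhovi) add -ovi.
So rinulun → rinulunovi.

rinulunovi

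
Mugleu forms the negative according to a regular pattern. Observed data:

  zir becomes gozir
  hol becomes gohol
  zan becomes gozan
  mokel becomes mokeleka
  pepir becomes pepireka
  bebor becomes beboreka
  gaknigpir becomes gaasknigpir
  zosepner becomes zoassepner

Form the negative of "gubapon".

guasbapon

hol and mokel both end in -l yet inflect differently (gohol, mokeleka), so the final letter is not what conditions the rule; the number of vowels is.
"gubapon" has 3 vowels. The stems with 3 vowels (gaknigpir → gaasknigpir, zosepner → zoassepner) insert -as- after the first vowel.
So gubapon → guasbapon.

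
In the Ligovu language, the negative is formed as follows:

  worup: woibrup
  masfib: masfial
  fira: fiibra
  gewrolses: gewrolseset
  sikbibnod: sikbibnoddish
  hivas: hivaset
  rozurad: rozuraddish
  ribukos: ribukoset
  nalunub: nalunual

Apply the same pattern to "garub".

rozurad and hivas both have last vowel 'a' yet inflect differently (rozuraddish, hivaset), so the last vowel is not what conditions the rule; the final letter is.
"garub" ends in -b. The stems ending in -b (masfib → masfial, nalunub → nalunual) drop the final letter and add -al.
The other patterns: stems ending in -d double the final consonant and add -ish; stems ending in -s add -et; stems ending in -a or -p insert -ib- after the first vowel.
So garub → garual.

garual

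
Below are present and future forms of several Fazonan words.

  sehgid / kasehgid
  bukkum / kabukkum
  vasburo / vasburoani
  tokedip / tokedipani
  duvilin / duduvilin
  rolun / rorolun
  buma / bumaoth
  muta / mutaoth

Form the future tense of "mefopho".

mefophoani

sehgid and tokedip both have last vowel 'i' yet inflect differently (kasehgid, tokedipani), so the last vowel is not what conditions the rule; the final letter is.
"mefopho" ends in -o. The one such stem in the data (vasburo → vasburoani) adds -ani, so the same rule applies.
So mefopho → mefophoani.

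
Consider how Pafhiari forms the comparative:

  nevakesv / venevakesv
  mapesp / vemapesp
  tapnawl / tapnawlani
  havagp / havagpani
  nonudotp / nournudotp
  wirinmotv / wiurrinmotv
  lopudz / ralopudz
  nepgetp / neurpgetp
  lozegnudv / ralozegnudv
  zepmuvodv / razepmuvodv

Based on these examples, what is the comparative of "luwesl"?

veluwesl

wirinmotv and zepmuvodv both end in -v yet inflect differently (wiurrinmotv, razepmuvodv), so the final letter is not what conditions the rule; the second-to-last letter is.
"luwesl" has second-to-last letter 's'. The stems whose second-to-last letter is 's' (nevakesv → venevakesv, mapesp → vemapesp) add the prefix ve-.
The other patterns: stems whose second-to-last letter is 't' insert -ur- after the first vowel; stems whose second-to-last letter is 'd' add the prefix ra-; stems whose second-to-last letter is 'g' or 'w' add -ani.
So luwesl → veluwesl.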